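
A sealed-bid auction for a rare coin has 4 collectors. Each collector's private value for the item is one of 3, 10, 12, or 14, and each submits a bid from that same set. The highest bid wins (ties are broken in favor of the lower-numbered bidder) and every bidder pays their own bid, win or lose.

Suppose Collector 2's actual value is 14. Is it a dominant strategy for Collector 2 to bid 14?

Consider the case where Collector 1 bids 3, Collector 3 bids 3 and Collector 4 bids 3.
Truthful bid 14: wins, pays 14, utility 14 - 14 = 0.
Bid 10 instead: wins, pays 10, utility 14 - 10 = 4.
Since 4 > 0, bidding 10 is strictly better here, so truthful bidding is not dominant.

No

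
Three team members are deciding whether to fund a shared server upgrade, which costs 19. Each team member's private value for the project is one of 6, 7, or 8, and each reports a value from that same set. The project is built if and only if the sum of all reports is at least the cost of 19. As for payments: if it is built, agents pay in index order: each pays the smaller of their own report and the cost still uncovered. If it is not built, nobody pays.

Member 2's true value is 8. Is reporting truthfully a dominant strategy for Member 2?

Consider the case where Member 1 reports 6 and Member 3 reports 6.
Truthful report 8: project built, pays 8, utility 8 - 8 = 0.
Report 7 instead: project built, pays 7, utility 8 - 7 = 1.
Since 1 > 0, reporting 7 is strictly better here, so truthful reporting is not dominant.

No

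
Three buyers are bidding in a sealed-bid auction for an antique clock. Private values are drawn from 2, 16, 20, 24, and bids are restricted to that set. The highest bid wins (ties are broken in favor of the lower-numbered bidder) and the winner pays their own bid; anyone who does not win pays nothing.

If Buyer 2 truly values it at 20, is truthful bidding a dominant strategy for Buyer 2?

No

Consider the case where Buyer 1 bids 2 and Buyer 3 bids 2.
Truthful bid 20: wins, pays 20, utility 20 - 20 = 0.
Bid 16 instead: wins, pays 16, utility 20 - 16 = 4.
Since 4 > 0, bidding 16 is strictly better here, so truthful bidding is not dominant.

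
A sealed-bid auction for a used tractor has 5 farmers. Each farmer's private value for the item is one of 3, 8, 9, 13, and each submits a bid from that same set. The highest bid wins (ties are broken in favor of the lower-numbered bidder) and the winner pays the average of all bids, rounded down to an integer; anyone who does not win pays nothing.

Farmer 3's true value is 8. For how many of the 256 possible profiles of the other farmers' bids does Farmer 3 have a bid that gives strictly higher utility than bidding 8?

Others bid (3, 3, 3, 9): truth gives 0; bid 9 gives 3 > 0. Violating.
Others bid (3, 3, 3, 13): truth gives 0; bid 13 gives 1 > 0. Violating.
Others bid (3, 3, 8, 9): truth gives 0; bid 9 gives 2 > 0. Violating.
Others bid (3, 3, 9, 3): truth gives 0; bid 9 gives 3 > 0. Violating.
Others bid (3, 3, 3, 3): truth gives 4; no alternative beats it.
Others bid (3, 3, 3, 8): truth gives 3; no alternative beats it.
(Checking all 256 profiles: 43 have a profitable deviation, 213 do not.)

43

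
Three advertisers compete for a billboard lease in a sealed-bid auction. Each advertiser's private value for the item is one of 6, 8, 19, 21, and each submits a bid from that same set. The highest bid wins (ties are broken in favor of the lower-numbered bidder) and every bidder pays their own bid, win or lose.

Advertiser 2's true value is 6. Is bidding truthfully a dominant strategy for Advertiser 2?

No

Consider the case where Advertiser 1 bids 6 and Advertiser 3 bids 6.
Truthful bid 6: loses but pays 6, utility -6.
Bid 8 instead: wins, pays 8, utility 6 - 8 = -2.
Since -2 > -6, bidding 8 is strictly better here, so truthful bidding is not dominant.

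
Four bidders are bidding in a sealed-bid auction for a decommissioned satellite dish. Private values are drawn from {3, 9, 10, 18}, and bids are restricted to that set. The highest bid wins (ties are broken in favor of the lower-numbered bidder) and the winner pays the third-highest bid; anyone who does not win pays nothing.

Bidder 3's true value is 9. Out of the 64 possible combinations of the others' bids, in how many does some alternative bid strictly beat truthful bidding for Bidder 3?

Others bid (3, 3, 10): truth gives 0; bid 10 gives 6 > 0. Violating.
Others bid (3, 3, 18): truth gives 0; bid 18 gives 6 > 0. Violating.
Others bid (3, 9, 3): truth gives 0; bid 10 gives 6 > 0. Violating.
Others bid (3, 10, 3): truth gives 0; bid 18 gives 6 > 0. Violating.
Others bid (3, 3, 3): truth gives 6; no alternative beats it.
Others bid (3, 3, 9): truth gives 6; no alternative beats it.
(Checking all 64 profiles: 6 have a profitable deviation, 58 do not.)

6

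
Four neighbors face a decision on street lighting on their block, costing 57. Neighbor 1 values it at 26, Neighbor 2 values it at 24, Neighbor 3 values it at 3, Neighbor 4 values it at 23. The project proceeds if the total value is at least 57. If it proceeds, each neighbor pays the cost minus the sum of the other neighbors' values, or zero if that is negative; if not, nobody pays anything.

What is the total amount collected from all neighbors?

Total value 76 ≥ cost 57, so it is built.
Neighbor 1: others sum to 50; max(0, 57 - 50) = 7.
Neighbor 2: others sum to 52; max(0, 57 - 52) = 5.
Neighbor 3: others sum to 73; max(0, 57 - 73) = 0.
Neighbor 4: others sum to 53; max(0, 57 - 53) = 4.
Total collected = 7 + 5 + 0 + 4 = 16.

16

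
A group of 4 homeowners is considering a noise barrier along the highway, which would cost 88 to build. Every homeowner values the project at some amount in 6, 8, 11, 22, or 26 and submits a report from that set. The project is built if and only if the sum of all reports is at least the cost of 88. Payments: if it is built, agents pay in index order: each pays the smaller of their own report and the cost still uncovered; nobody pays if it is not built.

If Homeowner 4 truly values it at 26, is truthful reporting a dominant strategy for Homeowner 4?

Check each profile of the others' reports and compare truth against every alternative report.
Others report (11, 26, 26): truth gives 1, best alternative gives 0.
Others report (26, 11, 26): truth gives 1, best alternative gives 0.
Others report (26, 26, 11): truth gives 1, best alternative gives 0.
Others report (26, 26, 26): truth gives 16, best alternative gives 16.
Others report (22, 26, 26): truth gives 12, best alternative gives 12.
Others report (26, 22, 26): truth gives 12, best alternative gives 12.
(Remaining 119 profiles checked similarly; truth is weakly best in each.)
In every case the truthful report is at least as good as any alternative, so it is a dominant strategy.

Yes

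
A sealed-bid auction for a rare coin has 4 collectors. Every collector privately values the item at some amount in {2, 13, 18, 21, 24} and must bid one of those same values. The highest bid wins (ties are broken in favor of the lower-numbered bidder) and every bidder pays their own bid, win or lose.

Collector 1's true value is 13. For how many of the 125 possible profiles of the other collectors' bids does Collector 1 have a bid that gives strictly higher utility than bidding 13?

118

Others bid (2, 2, 2): truth gives 0; bid 2 gives 11 > 0. Violating.
Others bid (2, 2, 18): truth gives -13; bid 2 gives -2 > -13. Violating.
Others bid (2, 2, 21): truth gives -13; bid 2 gives -2 > -13. Violating.
Others bid (2, 2, 24): truth gives -13; bid 2 gives -2 > -13. Violating.
Others bid (2, 2, 13): truth gives 0; no alternative beats it.
Others bid (2, 13, 2): truth gives 0; no alternative beats it.
(Checking all 125 profiles: 118 have a profitable deviation, 7 do not.)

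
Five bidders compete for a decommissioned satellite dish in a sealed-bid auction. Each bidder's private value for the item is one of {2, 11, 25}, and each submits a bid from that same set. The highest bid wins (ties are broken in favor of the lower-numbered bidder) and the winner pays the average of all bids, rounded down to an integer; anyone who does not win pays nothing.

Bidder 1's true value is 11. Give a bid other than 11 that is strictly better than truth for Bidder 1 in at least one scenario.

Suppose Bidder 2 bids 2, Bidder 3 bids 2, Bidder 4 bids 2 and Bidder 5 bids 2.
Bid 11: wins, pays 3, utility 11 - 3 = 8.
Bid 2: wins, pays 2, utility 11 - 2 = 9.
So bidding 2 beats truth here (9 > 8).

2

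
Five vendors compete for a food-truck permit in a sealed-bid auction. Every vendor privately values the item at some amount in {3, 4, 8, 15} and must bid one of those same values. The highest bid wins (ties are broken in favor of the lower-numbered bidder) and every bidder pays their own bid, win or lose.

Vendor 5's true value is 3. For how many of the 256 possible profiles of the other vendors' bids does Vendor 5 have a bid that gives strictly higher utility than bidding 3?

Others bid (3, 3, 3, 3): truth gives -3; bid 4 gives -1 > -3. Violating.
Others bid (3, 3, 3, 4): truth gives -3; no alternative beats it.
Others bid (3, 3, 3, 8): truth gives -3; no alternative beats it.
(Checking all 256 profiles: 1 has a profitable deviation, 255 do not.)

1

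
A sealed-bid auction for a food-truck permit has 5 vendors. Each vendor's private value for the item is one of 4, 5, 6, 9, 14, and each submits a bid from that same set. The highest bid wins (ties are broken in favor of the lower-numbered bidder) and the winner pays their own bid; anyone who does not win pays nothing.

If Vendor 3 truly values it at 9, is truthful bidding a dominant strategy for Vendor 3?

No

Consider the case where Vendor 1 bids 4, Vendor 2 bids 4, Vendor 4 bids 4 and Vendor 5 bids 4.
Truthful bid 9: wins, pays 9, utility 9 - 9 = 0.
Bid 5 instead: wins, pays 5, utility 9 - 5 = 4.
Since 4 > 0, bidding 5 is strictly better here, so truthful bidding is not dominant.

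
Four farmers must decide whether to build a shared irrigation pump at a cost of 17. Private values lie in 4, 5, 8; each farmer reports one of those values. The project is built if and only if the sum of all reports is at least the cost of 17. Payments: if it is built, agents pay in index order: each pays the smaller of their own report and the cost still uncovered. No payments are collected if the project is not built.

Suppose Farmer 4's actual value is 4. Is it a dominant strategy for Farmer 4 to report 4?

Yes

Check each profile of the others' reports and compare truth against every alternative report.
Others report (4, 4, 4): truth gives 0, best alternative gives -1.
Others report (4, 5, 8): truth gives 4, best alternative gives 4.
Others report (4, 8, 5): truth gives 4, best alternative gives 4.
Others report (4, 8, 8): truth gives 4, best alternative gives 4.
Others report (5, 4, 8): truth gives 4, best alternative gives 4.
Others report (5, 5, 8): truth gives 4, best alternative gives 4.
(Remaining 21 profiles checked similarly; truth is weakly best in each.)
In every case the truthful report is at least as good as any alternative, so it is a dominant strategy.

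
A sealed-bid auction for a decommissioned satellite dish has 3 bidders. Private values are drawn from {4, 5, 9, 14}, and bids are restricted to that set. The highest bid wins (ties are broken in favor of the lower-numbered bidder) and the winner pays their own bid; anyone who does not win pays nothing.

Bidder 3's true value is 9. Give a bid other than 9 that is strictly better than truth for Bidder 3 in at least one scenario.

5

Suppose Bidder 1 bids 4 and Bidder 2 bids 4.
Bid 9: wins, pays 9, utility 9 - 9 = 0.
Bid 5: wins, pays 5, utility 9 - 5 = 4.
So bidding 5 beats truth here (4 > 0).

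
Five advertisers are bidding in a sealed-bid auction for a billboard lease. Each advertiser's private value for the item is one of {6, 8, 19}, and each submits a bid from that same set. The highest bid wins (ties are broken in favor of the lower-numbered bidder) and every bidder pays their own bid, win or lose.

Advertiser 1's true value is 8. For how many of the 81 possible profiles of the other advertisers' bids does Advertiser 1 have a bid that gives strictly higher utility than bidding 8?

66

Others bid (6, 6, 6, 6): truth gives 0; bid 6 gives 2 > 0. Violating.
Others bid (6, 6, 6, 19): truth gives -8; bid 6 gives -6 > -8. Violating.
Others bid (6, 6, 8, 19): truth gives -8; bid 6 gives -6 > -8. Violating.
Others bid (6, 6, 19, 6): truth gives -8; bid 6 gives -6 > -8. Violating.
Others bid (6, 6, 6, 8): truth gives 0; no alternative beats it.
Others bid (6, 6, 8, 6): truth gives 0; no alternative beats it.
(Checking all 81 profiles: 66 have a profitable deviation, 15 do not.)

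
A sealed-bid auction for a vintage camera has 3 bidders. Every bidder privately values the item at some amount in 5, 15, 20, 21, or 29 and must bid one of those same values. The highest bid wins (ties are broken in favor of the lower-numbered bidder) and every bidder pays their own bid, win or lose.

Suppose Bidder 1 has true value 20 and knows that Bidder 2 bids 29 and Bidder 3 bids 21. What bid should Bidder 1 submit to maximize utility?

Bid 5: loses but pays 5, utility -5.
Bid 15: loses but pays 15, utility -15.
Bid 20: loses but pays 20, utility -20.
Bid 21: loses but pays 21, utility -21.
Bid 29: wins, pays 29, utility 20 - 29 = -9.
The best choice is 5 with utility -5.

5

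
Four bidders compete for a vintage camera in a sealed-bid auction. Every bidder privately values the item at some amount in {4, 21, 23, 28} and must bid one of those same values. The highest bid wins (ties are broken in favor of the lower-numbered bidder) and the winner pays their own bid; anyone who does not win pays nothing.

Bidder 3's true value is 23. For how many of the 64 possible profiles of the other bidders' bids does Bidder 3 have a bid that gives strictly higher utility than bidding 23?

2

Others bid (4, 4, 4): truth gives 0; bid 21 gives 2 > 0. Violating.
Others bid (4, 4, 21): truth gives 0; bid 21 gives 2 > 0. Violating.
Others bid (4, 4, 23): truth gives 0; no alternative beats it.
Others bid (4, 4, 28): truth gives 0; no alternative beats it.
(Checking all 64 profiles: 2 have a profitable deviation, 62 do not.)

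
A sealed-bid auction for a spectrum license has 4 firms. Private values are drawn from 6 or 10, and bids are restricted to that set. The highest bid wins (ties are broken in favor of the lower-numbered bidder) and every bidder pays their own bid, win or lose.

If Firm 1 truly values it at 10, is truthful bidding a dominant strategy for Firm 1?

Consider the case where Firm 2 bids 6, Firm 3 bids 6 and Firm 4 bids 6.
Truthful bid 10: wins, pays 10, utility 10 - 10 = 0.
Bid 6 instead: wins, pays 6, utility 10 - 6 = 4.
Since 4 > 0, bidding 6 is strictly better here, so truthful bidding is not dominant.

No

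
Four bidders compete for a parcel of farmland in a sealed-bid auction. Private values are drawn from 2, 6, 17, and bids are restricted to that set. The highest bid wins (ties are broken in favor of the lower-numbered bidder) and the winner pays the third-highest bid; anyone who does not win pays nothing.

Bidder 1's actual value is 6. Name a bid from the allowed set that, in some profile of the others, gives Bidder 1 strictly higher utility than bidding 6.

17

Suppose Bidder 2 bids 2, Bidder 3 bids 2 and Bidder 4 bids 17.
Bid 6: loses, pays 0, utility 0.
Bid 17: wins, pays 2, utility 6 - 2 = 4.
So bidding 17 beats truth here (4 > 0).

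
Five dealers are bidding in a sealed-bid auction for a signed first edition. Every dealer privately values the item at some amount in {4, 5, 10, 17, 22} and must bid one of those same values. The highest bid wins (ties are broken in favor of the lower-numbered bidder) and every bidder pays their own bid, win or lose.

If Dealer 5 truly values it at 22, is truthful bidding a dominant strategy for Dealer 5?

Consider the case where Dealer 1 bids 4, Dealer 2 bids 4, Dealer 3 bids 4 and Dealer 4 bids 4.
Truthful bid 22: wins, pays 22, utility 22 - 22 = 0.
Bid 5 instead: wins, pays 5, utility 22 - 5 = 17.
Since 17 > 0, bidding 5 is strictly better here, so truthful bidding is not dominant.

No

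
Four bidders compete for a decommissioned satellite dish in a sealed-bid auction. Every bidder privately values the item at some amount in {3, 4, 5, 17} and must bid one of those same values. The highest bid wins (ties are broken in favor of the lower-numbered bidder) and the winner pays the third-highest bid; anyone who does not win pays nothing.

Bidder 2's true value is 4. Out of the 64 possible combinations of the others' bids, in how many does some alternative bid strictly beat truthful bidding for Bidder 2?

Others bid (3, 3, 5): truth gives 0; bid 5 gives 1 > 0. Violating.
Others bid (3, 3, 17): truth gives 0; bid 17 gives 1 > 0. Violating.
Others bid (3, 5, 3): truth gives 0; bid 5 gives 1 > 0. Violating.
Others bid (3, 17, 3): truth gives 0; bid 17 gives 1 > 0. Violating.
Others bid (3, 3, 3): truth gives 1; no alternative beats it.
Others bid (3, 3, 4): truth gives 1; no alternative beats it.
(Checking all 64 profiles: 6 have a profitable deviation, 58 do not.)

6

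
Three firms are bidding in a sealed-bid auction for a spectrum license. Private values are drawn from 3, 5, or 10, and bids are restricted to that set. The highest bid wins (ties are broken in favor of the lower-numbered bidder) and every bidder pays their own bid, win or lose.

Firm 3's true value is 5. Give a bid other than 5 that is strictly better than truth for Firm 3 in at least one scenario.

Suppose Firm 1 bids 3 and Firm 2 bids 5.
Bid 5: loses but pays 5, utility -5.
Bid 3: loses but pays 3, utility -3.
So bidding 3 beats truth here (-3 > -5).

3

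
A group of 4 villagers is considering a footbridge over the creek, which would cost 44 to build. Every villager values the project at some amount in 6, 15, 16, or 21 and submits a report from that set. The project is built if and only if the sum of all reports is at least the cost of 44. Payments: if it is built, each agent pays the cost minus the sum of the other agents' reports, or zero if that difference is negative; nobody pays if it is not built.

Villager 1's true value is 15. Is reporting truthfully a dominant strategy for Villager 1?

Check each profile of the others' reports and compare truth against every alternative report.
Others report (6, 21, 21): truth gives 15, best alternative gives 15.
Others report (15, 15, 15): truth gives 15, best alternative gives 15.
Others report (15, 15, 16): truth gives 15, best alternative gives 15.
Others report (15, 15, 21): truth gives 15, best alternative gives 15.
Others report (15, 16, 15): truth gives 15, best alternative gives 15.
Others report (15, 16, 16): truth gives 15, best alternative gives 15.
(Remaining 58 profiles checked similarly; truth is weakly best in each.)
In every case the truthful report is at least as good as any alternative, so it is a dominant strategy.

Yes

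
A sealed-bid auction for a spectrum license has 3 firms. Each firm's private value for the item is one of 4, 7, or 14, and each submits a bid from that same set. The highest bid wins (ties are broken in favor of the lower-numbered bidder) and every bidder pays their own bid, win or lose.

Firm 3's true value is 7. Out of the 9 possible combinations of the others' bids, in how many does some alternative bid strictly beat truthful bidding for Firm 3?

8

Others bid (4, 7): truth gives -7; bid 4 gives -4 > -7. Violating.
Others bid (4, 14): truth gives -7; bid 4 gives -4 > -7. Violating.
Others bid (7, 4): truth gives -7; bid 4 gives -4 > -7. Violating.
Others bid (7, 7): truth gives -7; bid 4 gives -4 > -7. Violating.
Others bid (4, 4): truth gives 0; no alternative beats it.
(Checking all 9 profiles: 8 have a profitable deviation, 1 does not.)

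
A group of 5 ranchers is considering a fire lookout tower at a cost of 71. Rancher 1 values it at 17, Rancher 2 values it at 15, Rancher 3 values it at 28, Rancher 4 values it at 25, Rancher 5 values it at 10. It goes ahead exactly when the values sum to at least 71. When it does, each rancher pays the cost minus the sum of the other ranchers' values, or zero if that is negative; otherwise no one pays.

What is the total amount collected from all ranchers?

5

Total value 95 ≥ cost 71, so it is built.
Rancher 1: others sum to 78; max(0, 71 - 78) = 0.
Rancher 2: others sum to 80; max(0, 71 - 80) = 0.
Rancher 3: others sum to 67; max(0, 71 - 67) = 4.
Rancher 4: others sum to 70; max(0, 71 - 70) = 1.
Rancher 5: others sum to 85; max(0, 71 - 85) = 0.
Total collected = 0 + 0 + 4 + 1 + 0 = 5.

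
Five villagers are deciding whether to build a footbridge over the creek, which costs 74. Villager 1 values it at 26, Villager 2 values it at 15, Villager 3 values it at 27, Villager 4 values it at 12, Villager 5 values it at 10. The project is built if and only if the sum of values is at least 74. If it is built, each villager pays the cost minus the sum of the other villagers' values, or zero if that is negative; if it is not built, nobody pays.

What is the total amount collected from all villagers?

21

Total value 90 ≥ cost 74, so it is built.
Villager 1: others sum to 64; max(0, 74 - 64) = 10.
Villager 2: others sum to 75; max(0, 74 - 75) = 0.
Villager 3: others sum to 63; max(0, 74 - 63) = 11.
Villager 4: others sum to 78; max(0, 74 - 78) = 0.
Villager 5: others sum to 80; max(0, 74 - 80) = 0.
Total collected = 10 + 0 + 11 + 0 + 0 = 21.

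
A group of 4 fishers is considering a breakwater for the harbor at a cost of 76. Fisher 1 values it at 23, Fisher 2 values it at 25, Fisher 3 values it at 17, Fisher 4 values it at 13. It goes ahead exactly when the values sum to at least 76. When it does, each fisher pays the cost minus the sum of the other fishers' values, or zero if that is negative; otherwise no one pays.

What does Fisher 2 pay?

23

Total value 78 ≥ cost 76, so the project is built.
The other fishers' values sum to 53.
Cost minus that sum is 76 - 53 = 23.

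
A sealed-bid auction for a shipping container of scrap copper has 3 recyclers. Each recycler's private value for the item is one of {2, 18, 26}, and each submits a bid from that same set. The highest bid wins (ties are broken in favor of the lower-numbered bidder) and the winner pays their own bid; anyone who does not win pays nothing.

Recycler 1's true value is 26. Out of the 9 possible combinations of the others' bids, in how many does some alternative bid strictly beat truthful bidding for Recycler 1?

4

Others bid (2, 2): truth gives 0; bid 2 gives 24 > 0. Violating.
Others bid (2, 18): truth gives 0; bid 18 gives 8 > 0. Violating.
Others bid (18, 2): truth gives 0; bid 18 gives 8 > 0. Violating.
Others bid (18, 18): truth gives 0; bid 18 gives 8 > 0. Violating.
Others bid (2, 26): truth gives 0; no alternative beats it.
Others bid (18, 26): truth gives 0; no alternative beats it.
(Checking all 9 profiles: 4 have a profitable deviation, 5 do not.)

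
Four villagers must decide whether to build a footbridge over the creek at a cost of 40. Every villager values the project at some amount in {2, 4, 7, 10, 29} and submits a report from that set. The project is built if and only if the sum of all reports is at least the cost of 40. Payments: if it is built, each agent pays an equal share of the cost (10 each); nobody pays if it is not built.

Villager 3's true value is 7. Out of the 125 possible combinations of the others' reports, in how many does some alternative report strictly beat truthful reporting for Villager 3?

Others report (2, 2, 29): truth gives -3; report 2 gives 0 > -3. Violating.
Others report (2, 4, 29): truth gives -3; report 2 gives 0 > -3. Violating.
Others report (2, 29, 2): truth gives -3; report 2 gives 0 > -3. Violating.
Others report (2, 29, 4): truth gives -3; report 2 gives 0 > -3. Violating.
Others report (2, 2, 2): truth gives 0; no alternative beats it.
Others report (2, 2, 4): truth gives 0; no alternative beats it.
(Checking all 125 profiles: 12 have a profitable deviation, 113 do not.)

12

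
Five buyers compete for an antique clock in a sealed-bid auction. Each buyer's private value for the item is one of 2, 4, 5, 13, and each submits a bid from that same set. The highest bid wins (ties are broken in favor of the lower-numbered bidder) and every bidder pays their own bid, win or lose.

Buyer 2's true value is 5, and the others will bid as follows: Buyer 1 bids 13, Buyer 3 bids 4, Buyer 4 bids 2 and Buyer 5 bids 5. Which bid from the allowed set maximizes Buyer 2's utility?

2

Bid 2: loses but pays 2, utility -2.
Bid 4: loses but pays 4, utility -4.
Bid 5: loses but pays 5, utility -5.
Bid 13: loses but pays 13, utility -13.
The best choice is 2 with utility -2.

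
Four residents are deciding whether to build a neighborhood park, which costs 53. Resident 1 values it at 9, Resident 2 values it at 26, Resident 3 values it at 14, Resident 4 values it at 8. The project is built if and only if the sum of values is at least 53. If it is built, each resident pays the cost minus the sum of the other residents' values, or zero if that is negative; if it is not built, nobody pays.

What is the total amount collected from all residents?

Total value 57 ≥ cost 53, so it is built.
Resident 1: others sum to 48; max(0, 53 - 48) = 5.
Resident 2: others sum to 31; max(0, 53 - 31) = 22.
Resident 3: others sum to 43; max(0, 53 - 43) = 10.
Resident 4: others sum to 49; max(0, 53 - 49) = 4.
Total collected = 5 + 22 + 10 + 4 = 41.

41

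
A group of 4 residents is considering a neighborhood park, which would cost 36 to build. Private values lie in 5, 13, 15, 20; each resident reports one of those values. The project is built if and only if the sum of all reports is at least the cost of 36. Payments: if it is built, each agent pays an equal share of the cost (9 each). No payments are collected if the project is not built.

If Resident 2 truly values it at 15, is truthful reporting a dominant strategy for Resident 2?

Check each profile of the others' reports and compare truth against every alternative report.
Others report (5, 5, 13): truth gives 6, best alternative gives 6.
Others report (5, 5, 15): truth gives 6, best alternative gives 6.
Others report (5, 5, 20): truth gives 6, best alternative gives 6.
Others report (5, 13, 5): truth gives 6, best alternative gives 6.
Others report (5, 13, 13): truth gives 6, best alternative gives 6.
Others report (5, 13, 15): truth gives 6, best alternative gives 6.
(Remaining 58 profiles checked similarly; truth is weakly best in each.)
In every case the truthful report is at least as good as any alternative, so it is a dominant strategy.

Yes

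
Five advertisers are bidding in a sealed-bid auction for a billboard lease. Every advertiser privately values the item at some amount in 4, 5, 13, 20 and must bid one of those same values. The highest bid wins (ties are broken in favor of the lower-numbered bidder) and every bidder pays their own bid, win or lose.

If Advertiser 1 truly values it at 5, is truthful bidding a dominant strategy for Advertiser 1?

Consider the case where Advertiser 2 bids 4, Advertiser 3 bids 4, Advertiser 4 bids 4 and Advertiser 5 bids 4.
Truthful bid 5: wins, pays 5, utility 5 - 5 = 0.
Bid 4 instead: wins, pays 4, utility 5 - 4 = 1.
Since 1 > 0, bidding 4 is strictly better here, so truthful bidding is not dominant.

No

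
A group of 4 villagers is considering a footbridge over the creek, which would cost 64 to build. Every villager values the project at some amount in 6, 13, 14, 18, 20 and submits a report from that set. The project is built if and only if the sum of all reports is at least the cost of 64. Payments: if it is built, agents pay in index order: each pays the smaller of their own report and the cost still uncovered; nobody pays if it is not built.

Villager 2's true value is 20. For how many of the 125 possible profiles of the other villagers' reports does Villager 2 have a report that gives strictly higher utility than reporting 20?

Others report (6, 20, 20): truth gives 0; report 18 gives 2 > 0. Violating.
Others report (13, 13, 20): truth gives 0; report 18 gives 2 > 0. Violating.
Others report (13, 14, 20): truth gives 0; report 18 gives 2 > 0. Violating.
Others report (13, 18, 18): truth gives 0; report 18 gives 2 > 0. Violating.
Others report (6, 6, 6): truth gives 0; no alternative beats it.
Others report (6, 6, 13): truth gives 0; no alternative beats it.
(Checking all 125 profiles: 50 have a profitable deviation, 75 do not.)

50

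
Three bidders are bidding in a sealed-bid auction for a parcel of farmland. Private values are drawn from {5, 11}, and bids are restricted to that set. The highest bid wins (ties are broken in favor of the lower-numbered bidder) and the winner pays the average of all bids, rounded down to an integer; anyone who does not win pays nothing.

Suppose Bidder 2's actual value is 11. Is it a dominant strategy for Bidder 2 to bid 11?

Check each profile of the others' bids and compare truth against every alternative bid.
Others bid (5, 5): truth gives 4, best alternative gives 0.
Others bid (5, 11): truth gives 2, best alternative gives 0.
Others bid (11, 5): truth gives 0, best alternative gives 0.
Others bid (11, 11): truth gives 0, best alternative gives 0.
In every case the truthful bid is at least as good as any alternative, so it is a dominant strategy.

Yes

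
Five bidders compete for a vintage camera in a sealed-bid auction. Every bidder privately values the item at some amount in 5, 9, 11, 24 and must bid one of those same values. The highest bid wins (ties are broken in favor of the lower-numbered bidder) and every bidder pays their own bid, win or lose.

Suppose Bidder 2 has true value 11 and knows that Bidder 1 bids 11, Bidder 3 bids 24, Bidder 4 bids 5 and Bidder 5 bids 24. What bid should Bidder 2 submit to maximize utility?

5

Bid 5: loses but pays 5, utility -5.
Bid 9: loses but pays 9, utility -9.
Bid 11: loses but pays 11, utility -11.
Bid 24: wins, pays 24, utility 11 - 24 = -13.
The best choice is 5 with utility -5.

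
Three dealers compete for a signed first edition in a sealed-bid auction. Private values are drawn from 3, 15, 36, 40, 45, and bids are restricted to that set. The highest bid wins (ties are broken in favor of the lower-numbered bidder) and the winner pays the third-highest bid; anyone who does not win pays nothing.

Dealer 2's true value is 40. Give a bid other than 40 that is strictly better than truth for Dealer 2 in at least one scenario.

45

Suppose Dealer 1 bids 3 and Dealer 3 bids 45.
Bid 40: loses, pays 0, utility 0.
Bid 45: wins, pays 3, utility 40 - 3 = 37.
So bidding 45 beats truth here (37 > 0).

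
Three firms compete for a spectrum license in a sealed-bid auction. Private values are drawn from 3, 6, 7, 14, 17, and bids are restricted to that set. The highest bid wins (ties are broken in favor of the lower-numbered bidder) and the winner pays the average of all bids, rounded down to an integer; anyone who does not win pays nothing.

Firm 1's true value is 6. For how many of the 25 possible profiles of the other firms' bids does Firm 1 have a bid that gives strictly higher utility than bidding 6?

Others bid (3, 3): truth gives 2; bid 3 gives 3 > 2. Violating.
Others bid (3, 7): truth gives 0; bid 7 gives 1 > 0. Violating.
Others bid (7, 3): truth gives 0; bid 7 gives 1 > 0. Violating.
Others bid (3, 6): truth gives 1; no alternative beats it.
Others bid (3, 14): truth gives 0; no alternative beats it.
(Checking all 25 profiles: 3 have a profitable deviation, 22 do not.)

3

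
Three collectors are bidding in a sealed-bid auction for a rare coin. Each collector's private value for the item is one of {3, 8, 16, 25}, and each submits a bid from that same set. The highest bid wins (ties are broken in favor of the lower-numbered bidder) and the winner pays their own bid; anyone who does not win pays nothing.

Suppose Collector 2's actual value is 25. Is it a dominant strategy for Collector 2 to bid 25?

No

Consider the case where Collector 1 bids 3 and Collector 3 bids 3.
Truthful bid 25: wins, pays 25, utility 25 - 25 = 0.
Bid 8 instead: wins, pays 8, utility 25 - 8 = 17.
Since 17 > 0, bidding 8 is strictly better here, so truthful bidding is not dominant.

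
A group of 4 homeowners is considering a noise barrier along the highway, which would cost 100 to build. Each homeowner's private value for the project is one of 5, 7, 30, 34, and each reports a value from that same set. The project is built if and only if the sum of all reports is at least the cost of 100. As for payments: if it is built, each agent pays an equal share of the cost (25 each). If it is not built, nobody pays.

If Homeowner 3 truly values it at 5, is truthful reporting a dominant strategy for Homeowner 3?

Check each profile of the others' reports and compare truth against every alternative report.
Others report (30, 30, 34): truth gives 0, best alternative gives -20.
Others report (30, 34, 30): truth gives 0, best alternative gives -20.
Others report (34, 30, 30): truth gives 0, best alternative gives -20.
Others report (30, 34, 34): truth gives -20, best alternative gives -20.
Others report (34, 30, 34): truth gives -20, best alternative gives -20.
Others report (34, 34, 30): truth gives -20, best alternative gives -20.
(Remaining 58 profiles checked similarly; truth is weakly best in each.)
In every case the truthful report is at least as good as any alternative, so it is a dominant strategy.

Yes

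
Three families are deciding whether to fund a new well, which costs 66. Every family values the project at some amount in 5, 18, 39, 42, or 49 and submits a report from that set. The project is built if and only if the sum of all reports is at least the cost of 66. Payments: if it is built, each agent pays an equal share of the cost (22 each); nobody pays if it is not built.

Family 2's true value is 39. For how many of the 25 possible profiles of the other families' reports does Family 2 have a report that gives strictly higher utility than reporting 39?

2

Others report (5, 18): truth gives 0; report 49 gives 17 > 0. Violating.
Others report (18, 5): truth gives 0; report 49 gives 17 > 0. Violating.
Others report (5, 5): truth gives 0; no alternative beats it.
Others report (5, 39): truth gives 17; no alternative beats it.
(Checking all 25 profiles: 2 have a profitable deviation, 23 do not.)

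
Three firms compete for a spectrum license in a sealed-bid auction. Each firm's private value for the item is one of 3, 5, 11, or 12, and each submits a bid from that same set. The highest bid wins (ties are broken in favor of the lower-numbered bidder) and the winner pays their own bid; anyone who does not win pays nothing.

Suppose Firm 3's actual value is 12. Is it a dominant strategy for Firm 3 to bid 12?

No

Consider the case where Firm 1 bids 3 and Firm 2 bids 3.
Truthful bid 12: wins, pays 12, utility 12 - 12 = 0.
Bid 5 instead: wins, pays 5, utility 12 - 5 = 7.
Since 7 > 0, bidding 5 is strictly better here, so truthful bidding is not dominant.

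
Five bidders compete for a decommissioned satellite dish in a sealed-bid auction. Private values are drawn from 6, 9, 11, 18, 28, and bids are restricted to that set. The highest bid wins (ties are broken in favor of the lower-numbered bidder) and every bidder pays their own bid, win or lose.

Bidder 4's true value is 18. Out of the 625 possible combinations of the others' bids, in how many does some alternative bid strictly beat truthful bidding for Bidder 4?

Others bid (6, 6, 6, 6): truth gives 0; bid 9 gives 9 > 0. Violating.
Others bid (6, 6, 6, 9): truth gives 0; bid 9 gives 9 > 0. Violating.
Others bid (6, 6, 6, 11): truth gives 0; bid 11 gives 7 > 0. Violating.
Others bid (6, 6, 6, 28): truth gives -18; bid 6 gives -6 > -18. Violating.
Others bid (6, 6, 6, 18): truth gives 0; no alternative beats it.
Others bid (6, 6, 9, 18): truth gives 0; no alternative beats it.
(Checking all 625 profiles: 541 have a profitable deviation, 84 do not.)

541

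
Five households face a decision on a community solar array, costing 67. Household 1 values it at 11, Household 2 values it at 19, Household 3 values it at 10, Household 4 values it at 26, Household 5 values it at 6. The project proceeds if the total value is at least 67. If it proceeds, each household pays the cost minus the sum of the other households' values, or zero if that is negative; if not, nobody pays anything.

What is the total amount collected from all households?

47

Total value 72 ≥ cost 67, so it is built.
Household 1: others sum to 61; max(0, 67 - 61) = 6.
Household 2: others sum to 53; max(0, 67 - 53) = 14.
Household 3: others sum to 62; max(0, 67 - 62) = 5.
Household 4: others sum to 46; max(0, 67 - 46) = 21.
Household 5: others sum to 66; max(0, 67 - 66) = 1.
Total collected = 6 + 14 + 5 + 21 + 1 = 47.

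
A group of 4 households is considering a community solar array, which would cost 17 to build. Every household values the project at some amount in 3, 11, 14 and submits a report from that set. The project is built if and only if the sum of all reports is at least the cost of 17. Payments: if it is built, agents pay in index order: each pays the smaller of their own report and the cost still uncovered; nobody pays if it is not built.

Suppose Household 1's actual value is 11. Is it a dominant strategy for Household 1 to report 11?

Consider the case where Household 2 reports 3, Household 3 reports 3 and Household 4 reports 11.
Truthful report 11: project built, pays 11, utility 11 - 11 = 0.
Report 3 instead: project built, pays 3, utility 11 - 3 = 8.
Since 8 > 0, reporting 3 is strictly better here, so truthful reporting is not dominant.

No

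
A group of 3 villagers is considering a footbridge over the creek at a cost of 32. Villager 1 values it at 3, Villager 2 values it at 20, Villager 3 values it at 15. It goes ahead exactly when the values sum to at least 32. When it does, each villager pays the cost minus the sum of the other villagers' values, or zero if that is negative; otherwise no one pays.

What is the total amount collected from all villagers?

23

Total value 38 ≥ cost 32, so it is built.
Villager 1: others sum to 35; max(0, 32 - 35) = 0.
Villager 2: others sum to 18; max(0, 32 - 18) = 14.
Villager 3: others sum to 23; max(0, 32 - 23) = 9.
Total collected = 0 + 14 + 9 = 23.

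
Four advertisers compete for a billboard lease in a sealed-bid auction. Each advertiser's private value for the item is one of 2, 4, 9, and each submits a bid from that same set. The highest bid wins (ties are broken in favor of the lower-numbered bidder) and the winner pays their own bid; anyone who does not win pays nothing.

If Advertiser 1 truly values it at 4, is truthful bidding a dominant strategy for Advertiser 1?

Consider the case where Advertiser 2 bids 2, Advertiser 3 bids 2 and Advertiser 4 bids 2.
Truthful bid 4: wins, pays 4, utility 4 - 4 = 0.
Bid 2 instead: wins, pays 2, utility 4 - 2 = 2.
Since 2 > 0, bidding 2 is strictly better here, so truthful bidding is not dominant.

No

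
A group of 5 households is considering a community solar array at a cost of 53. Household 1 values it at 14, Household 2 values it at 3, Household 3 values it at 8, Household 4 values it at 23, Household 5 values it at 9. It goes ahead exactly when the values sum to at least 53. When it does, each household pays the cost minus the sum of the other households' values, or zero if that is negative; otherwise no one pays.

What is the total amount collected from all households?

Total value 57 ≥ cost 53, so it is built.
Household 1: others sum to 43; max(0, 53 - 43) = 10.
Household 2: others sum to 54; max(0, 53 - 54) = 0.
Household 3: others sum to 49; max(0, 53 - 49) = 4.
Household 4: others sum to 34; max(0, 53 - 34) = 19.
Household 5: others sum to 48; max(0, 53 - 48) = 5.
Total collected = 10 + 0 + 4 + 19 + 5 = 38.

38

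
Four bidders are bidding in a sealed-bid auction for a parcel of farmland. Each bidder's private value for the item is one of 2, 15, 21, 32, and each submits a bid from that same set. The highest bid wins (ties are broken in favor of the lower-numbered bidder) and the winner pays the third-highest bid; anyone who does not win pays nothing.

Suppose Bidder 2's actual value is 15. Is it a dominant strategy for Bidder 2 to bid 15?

No

Consider the case where Bidder 1 bids 2, Bidder 3 bids 2 and Bidder 4 bids 21.
Truthful bid 15: loses, pays 0, utility 0.
Bid 21 instead: wins, pays 2, utility 15 - 2 = 13.
Since 13 > 0, bidding 21 is strictly better here, so truthful bidding is not dominant.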